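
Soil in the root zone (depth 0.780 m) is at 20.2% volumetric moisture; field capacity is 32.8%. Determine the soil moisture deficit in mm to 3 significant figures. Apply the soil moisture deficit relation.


Approach: apply the soil moisture deficit relation, SMD = (FC - theta)/100 * depth * 1000.
SMD = (32.8 - 20.2)/100 * 0.780 * 1000 = 98.3 mm
Therefore the soil moisture deficit = 98.3 mm.


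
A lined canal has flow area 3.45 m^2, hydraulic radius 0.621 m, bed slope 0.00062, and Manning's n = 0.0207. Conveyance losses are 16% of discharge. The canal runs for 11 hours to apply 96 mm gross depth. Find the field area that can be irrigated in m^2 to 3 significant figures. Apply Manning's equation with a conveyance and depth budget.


Approach: apply Manning's equation with a conveyance and depth budget, Q = (1/n)*A*R^(2/3)*S^(1/2); Q_field = Q*(1-loss); Area = Q_field*t/(d/1000).
Step 1 — canal discharge (Manning's equation):
  Q = (1/0.0207) * 3.45 * 0.621^(2/3) * 0.00062^(1/2) = 3.0207 m^3/s
Step 2 — delivered flow: Q_field = 3.0207*(1 - 16/100) = 2.5374 m^3/s
Step 3 — volume delivered: V = 2.5374 * 11*3600 = 100480 m^3
Step 4 — area served: A = V / (depth/1000) = 100480 / 0.096 = 1050000 m^2
Therefore the field area that can be irrigated = 1050000 m^2.


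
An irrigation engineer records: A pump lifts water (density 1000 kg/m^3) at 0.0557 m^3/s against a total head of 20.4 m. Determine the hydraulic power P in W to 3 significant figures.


Approach: apply the hydraulic power relation, P = rho*g*Q*H.
P = 1000 * 9.81 * 0.0557 * 20.4 = 11100 W
Therefore the hydraulic power P = 11100 W.


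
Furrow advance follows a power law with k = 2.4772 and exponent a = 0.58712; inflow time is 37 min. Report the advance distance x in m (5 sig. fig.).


Approach: apply the power-law advance function, x = k*t^a.
x = 2.4772 * 37^0.58712 = 20.639 m
Therefore the advance distance x = 20.639 m.


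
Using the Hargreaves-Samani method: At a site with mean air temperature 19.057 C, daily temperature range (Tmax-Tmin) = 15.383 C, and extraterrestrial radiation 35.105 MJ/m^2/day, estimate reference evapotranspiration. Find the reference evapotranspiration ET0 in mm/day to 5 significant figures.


Approach: apply the Hargreaves-Samani method, ET0 = 0.0023*(Tmean+17.8)*sqrt(Tmax-Tmin)*0.408*Ra.
ET0 = 0.0023*(19.057+17.8)*sqrt(15.383)*0.408*35.105 = 4.7621 mm/day
Therefore the reference evapotranspiration ET0 = 4.7621 mm/day.


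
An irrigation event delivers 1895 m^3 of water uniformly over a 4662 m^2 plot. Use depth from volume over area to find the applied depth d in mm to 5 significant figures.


Approach: apply depth from volume over area, d = (V/A)*1000.
d = (1895 / 4662) * 1000 = 406.48 mm
Therefore the applied depth d = 406.48 mm.


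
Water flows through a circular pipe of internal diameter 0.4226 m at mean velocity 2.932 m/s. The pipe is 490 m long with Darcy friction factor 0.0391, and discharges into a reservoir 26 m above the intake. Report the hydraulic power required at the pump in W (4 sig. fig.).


Approach: apply continuity + Darcy-Weisbach + hydraulic power, Q = A*v; hf = f*(L/D)*(v^2/(2g)); H = static + hf; P = rho*g*Q*H.
Step 1 — flow rate (continuity, Q = A*v):
  A = pi*(0.4226/2)^2 = 0.140265 m^2
  Q = 0.140265 * 2.932 = 0.411257 m^3/s
Step 2 — friction head loss (Darcy-Weisbach):
  hf = 0.0391 * (490/0.4226) * (2.932^2 / (2*9.81))
  hf = 19.8643 m
Step 3 — total head: H = 26 + 19.8643 = 45.8643 m
Step 4 — hydraulic power (P = rho*g*Q*H):
  P = 1000 * 9.81 * 0.411257 * 45.8643 = 185000 W
Therefore the hydraulic power required at the pump = 185000 W.


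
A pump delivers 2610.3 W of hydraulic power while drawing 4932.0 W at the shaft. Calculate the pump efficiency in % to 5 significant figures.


Approach: apply the efficiency ratio, eta = (P_out/P_in)*100.
eta = (2610.3 / 4932.0) * 100 = 52.926 %
Therefore the pump efficiency = 52.926 %.


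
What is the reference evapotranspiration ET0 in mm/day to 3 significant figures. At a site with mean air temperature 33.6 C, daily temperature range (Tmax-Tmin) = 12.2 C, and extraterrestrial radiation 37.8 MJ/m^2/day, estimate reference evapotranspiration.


Approach: apply the Hargreaves-Samani method, ET0 = 0.0023*(Tmean+17.8)*sqrt(Tmax-Tmin)*0.408*Ra.
ET0 = 0.0023*(33.6+17.8)*sqrt(12.2)*0.408*37.8 = 6.37 mm/day
Therefore the reference evapotranspiration ET0 = 6.37 mm/day.


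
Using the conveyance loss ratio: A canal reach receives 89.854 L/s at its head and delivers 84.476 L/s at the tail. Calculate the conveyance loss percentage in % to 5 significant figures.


Approach: apply the conveyance loss ratio, loss% = ((Q_head - Q_tail)/Q_head)*100.
loss = ((89.854 - 84.476)/89.854)*100 = 5.9853 %
Therefore the conveyance loss percentage = 5.9853 %.


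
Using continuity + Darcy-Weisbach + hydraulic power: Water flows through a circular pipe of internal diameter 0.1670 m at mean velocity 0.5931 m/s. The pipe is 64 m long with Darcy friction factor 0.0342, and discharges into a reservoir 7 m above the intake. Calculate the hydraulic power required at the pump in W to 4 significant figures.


Approach: apply continuity + Darcy-Weisbach + hydraulic power, Q = A*v; hf = f*(L/D)*(v^2/(2g)); H = static + hf; P = rho*g*Q*H.
Step 1 — flow rate (continuity, Q = A*v):
  A = pi*(0.1670/2)^2 = 0.0219040 m^2
  Q = 0.0219040 * 0.5931 = 0.0129912 m^3/s
Step 2 — friction head loss (Darcy-Weisbach):
  hf = 0.0342 * (64/0.1670) * (0.5931^2 / (2*9.81))
  hf = 0.234988 m
Step 3 — total head: H = 7 + 0.234988 = 7.23499 m
Step 4 — hydraulic power (P = rho*g*Q*H):
  P = 1000 * 9.81 * 0.0129912 * 7.23499 = 922.1 W
Therefore the hydraulic power required at the pump = 922.1 W.


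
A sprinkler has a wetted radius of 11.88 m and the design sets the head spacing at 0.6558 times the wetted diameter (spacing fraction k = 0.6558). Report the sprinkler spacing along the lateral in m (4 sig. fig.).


Approach: apply the sprinkler spacing rule (spacing as a fraction of wetted diameter), S = k*(2*R).
S = 0.6558 * (2 * 11.88) = 15.58 m
Therefore the sprinkler spacing along the lateral = 15.58 m.


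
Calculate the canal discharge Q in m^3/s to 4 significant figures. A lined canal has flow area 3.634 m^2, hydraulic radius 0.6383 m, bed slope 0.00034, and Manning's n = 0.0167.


Approach: apply Manning's equation, Q = (1/n)*A*R^(2/3)*S^(1/2).
Q = (1/0.0167) * 3.634 * 0.6383^(2/3) * 0.00034^(1/2) = 2.975 m^3/s
Therefore the canal discharge Q = 2.975 m^3/s.


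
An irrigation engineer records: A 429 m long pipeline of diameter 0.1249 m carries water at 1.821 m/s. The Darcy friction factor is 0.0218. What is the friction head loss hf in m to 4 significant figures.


Approach: apply the Darcy-Weisbach equation, hf = f*(L/D)*(v^2/(2g)).
hf = 0.0218 * (429/0.1249) * (1.821^2 / (2*9.81))
hf = 12.66 m
Therefore the friction head loss hf = 12.66 m.


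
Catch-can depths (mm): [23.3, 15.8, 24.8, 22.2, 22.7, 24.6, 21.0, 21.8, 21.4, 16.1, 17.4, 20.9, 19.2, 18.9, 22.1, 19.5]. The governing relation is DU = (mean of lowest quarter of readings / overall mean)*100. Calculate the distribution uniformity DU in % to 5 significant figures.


sorted lowest 4 of 16: [15.8, 16.1, 17.4, 18.9] -> mean = 17.05000 mm
overall mean = 20.73125 mm
DU = (17.05000/20.73125)*100 = 82.243 %
Therefore the distribution uniformity DU = 82.243 %.


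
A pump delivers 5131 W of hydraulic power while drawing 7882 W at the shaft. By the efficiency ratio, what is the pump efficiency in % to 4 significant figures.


Approach: apply the efficiency ratio, eta = (P_out/P_in)*100.
eta = (5131 / 7882) * 100 = 65.10 %
Therefore the pump efficiency = 65.10 %.


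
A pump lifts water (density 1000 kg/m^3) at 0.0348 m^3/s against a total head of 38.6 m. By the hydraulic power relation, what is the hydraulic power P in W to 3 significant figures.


Approach: apply the hydraulic power relation, P = rho*g*Q*H.
P = 1000 * 9.81 * 0.0348 * 38.6 = 13200 W
Therefore the hydraulic power P = 13200 W.


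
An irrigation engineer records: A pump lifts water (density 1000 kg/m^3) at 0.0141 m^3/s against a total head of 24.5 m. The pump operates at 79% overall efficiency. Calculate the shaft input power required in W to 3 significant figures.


Approach: apply hydraulic power then efficiency conversion, P = rho*g*Q*H; P_in = P/eta.
Step 1 — hydraulic power (P = rho*g*Q*H):
  P = 1000 * 9.81 * 0.0141 * 24.5 = 3388.9 W
Step 2 — input power: P_in = P/eta = 3388.9 / 0.79 = 4290 W
Therefore the shaft input power required = 4290 W.


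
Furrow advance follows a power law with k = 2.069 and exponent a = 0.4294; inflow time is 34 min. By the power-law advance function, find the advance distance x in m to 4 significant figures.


Approach: apply the power-law advance function, x = k*t^a.
x = 2.069 * 34^0.4294 = 9.405 m
Therefore the advance distance x = 9.405 m.


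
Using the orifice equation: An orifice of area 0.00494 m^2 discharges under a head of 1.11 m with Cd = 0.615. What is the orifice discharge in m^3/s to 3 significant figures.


Approach: apply the orifice equation, Q = Cd*A*sqrt(2*g*h).
Q = 0.615 * 0.00494 * sqrt(2*9.81*1.11) = 0.0142 m^3/s
Therefore the orifice discharge = 0.0142 m^3/s.


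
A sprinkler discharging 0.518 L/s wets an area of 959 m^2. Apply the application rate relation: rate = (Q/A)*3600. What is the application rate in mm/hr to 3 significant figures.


rate = (0.518 / 959) * 3600 = 1.94 mm/hr
Therefore the application rate = 1.94 mm/hr.


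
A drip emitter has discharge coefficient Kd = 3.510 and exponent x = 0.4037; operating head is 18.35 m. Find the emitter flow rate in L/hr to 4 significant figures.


Approach: apply the emitter characteristic equation, q = Kd * h^x.
q = 3.510 * 18.35^0.4037 = 11.36 L/hr
Therefore the emitter flow rate = 11.36 L/hr.


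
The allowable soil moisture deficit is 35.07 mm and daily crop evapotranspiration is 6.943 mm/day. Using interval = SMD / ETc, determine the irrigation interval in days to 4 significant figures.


interval = 35.07 / 6.943 = 5.051 days
Therefore the irrigation interval = 5.051 days.


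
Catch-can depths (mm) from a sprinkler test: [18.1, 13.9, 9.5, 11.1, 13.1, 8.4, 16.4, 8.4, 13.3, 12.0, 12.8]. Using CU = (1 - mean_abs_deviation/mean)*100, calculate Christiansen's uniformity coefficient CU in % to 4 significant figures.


mean = 12.4545 mm
mean |d_i - mean| = 2.34050 mm
CU = (1 - 2.34050/12.4545)*100 = 81.21 %
Therefore Christiansen's uniformity coefficient CU = 81.21 %.


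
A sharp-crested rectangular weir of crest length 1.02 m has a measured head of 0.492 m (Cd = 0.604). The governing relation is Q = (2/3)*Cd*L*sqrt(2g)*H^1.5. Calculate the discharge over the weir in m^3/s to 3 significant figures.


Q = (2/3)*0.604*1.02*sqrt(2*9.81)*0.492^1.5 = 0.628 m^3/s
Therefore the discharge over the weir = 0.628 m^3/s.


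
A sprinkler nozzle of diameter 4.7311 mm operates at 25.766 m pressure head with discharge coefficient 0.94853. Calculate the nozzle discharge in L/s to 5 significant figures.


Approach: apply the orifice equation, Q = Cd*A*sqrt(2*g*h), A = pi*(d/2)^2.
A = pi*(4.7311e-3/2)^2 = 1.757981e-05 m^2
Q = 0.94853 * 1.757981e-05 * sqrt(2*9.81*25.766) * 1000 = 0.37492 L/s
Therefore the nozzle discharge = 0.37492 L/s.


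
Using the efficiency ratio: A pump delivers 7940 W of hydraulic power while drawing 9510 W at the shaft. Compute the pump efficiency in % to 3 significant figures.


Approach: apply the efficiency ratio, eta = (P_out/P_in)*100.
eta = (7940 / 9510) * 100 = 83.5 %
Therefore the pump efficiency = 83.5 %.


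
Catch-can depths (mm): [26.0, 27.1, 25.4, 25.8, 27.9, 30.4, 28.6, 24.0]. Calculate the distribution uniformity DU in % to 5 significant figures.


Approach: apply the low-quarter distribution uniformity, DU = (mean of lowest quarter of readings / overall mean)*100.
sorted lowest 2 of 8: [24.0, 25.4] -> mean = 24.70000 mm
overall mean = 26.90000 mm
DU = (24.70000/26.90000)*100 = 91.822 %
Therefore the distribution uniformity DU = 91.822 %.


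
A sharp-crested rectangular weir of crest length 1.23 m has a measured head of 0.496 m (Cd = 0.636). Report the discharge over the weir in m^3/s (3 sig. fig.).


Approach: apply the rectangular weir equation, Q = (2/3)*Cd*L*sqrt(2g)*H^1.5.
Q = (2/3)*0.636*1.23*sqrt(2*9.81)*0.496^1.5 = 0.807 m^3/s
Therefore the discharge over the weir = 0.807 m^3/s.


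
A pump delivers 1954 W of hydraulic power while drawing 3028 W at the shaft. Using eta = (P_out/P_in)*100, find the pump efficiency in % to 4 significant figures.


eta = (1954 / 3028) * 100 = 64.53 %
Therefore the pump efficiency = 64.53 %.


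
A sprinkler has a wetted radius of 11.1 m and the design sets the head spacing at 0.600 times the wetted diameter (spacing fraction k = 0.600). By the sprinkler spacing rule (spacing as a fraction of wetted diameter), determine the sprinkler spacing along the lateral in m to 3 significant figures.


Approach: apply the sprinkler spacing rule (spacing as a fraction of wetted diameter), S = k*(2*R).
S = 0.600 * (2 * 11.1) = 13.3 m
Therefore the sprinkler spacing along the lateral = 13.3 m.


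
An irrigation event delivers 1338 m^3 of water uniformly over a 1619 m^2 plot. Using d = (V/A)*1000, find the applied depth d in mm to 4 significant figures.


d = (1338 / 1619) * 1000 = 826.4 mm
Therefore the applied depth d = 826.4 mm.


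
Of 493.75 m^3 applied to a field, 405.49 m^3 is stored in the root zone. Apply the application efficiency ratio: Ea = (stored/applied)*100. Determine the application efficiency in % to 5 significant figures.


Ea = (405.49/493.75)*100 = 82.125 %
Therefore the application efficiency = 82.125 %.


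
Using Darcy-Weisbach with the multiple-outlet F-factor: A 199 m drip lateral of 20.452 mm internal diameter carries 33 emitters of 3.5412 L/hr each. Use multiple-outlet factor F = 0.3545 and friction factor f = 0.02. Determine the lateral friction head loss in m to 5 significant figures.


Approach: apply Darcy-Weisbach with the multiple-outlet F-factor, Q = n*q/(3600*1000) m^3/s; v = Q/A; hf = F*f*(L/D)*(v^2/(2g)).
Q = 33*3.5412/(3600*1000) = 3.246100e-05 m^3/s
A = pi*(20.452e-3/2)^2 = 3.285197e-04 m^2, so v = Q/A = 0.09880990 m/s
hf = 0.3545*0.02*(199/0.020452)*(0.09880990^2/(2*9.81)) = 0.034329 m
Therefore the lateral friction head loss = 0.034329 m.


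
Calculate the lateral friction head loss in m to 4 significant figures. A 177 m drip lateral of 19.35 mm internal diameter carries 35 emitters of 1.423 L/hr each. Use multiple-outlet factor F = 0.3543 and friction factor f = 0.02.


Approach: apply Darcy-Weisbach with the multiple-outlet F-factor, Q = n*q/(3600*1000) m^3/s; v = Q/A; hf = F*f*(L/D)*(v^2/(2g)).
Q = 35*1.423/(3600*1000) = 1.38347e-05 m^3/s
A = pi*(19.35e-3/2)^2 = 2.94071e-04 m^2, so v = Q/A = 0.0470456 m/s
hf = 0.3543*0.02*(177/0.01935)*(0.0470456^2/(2*9.81)) = 0.007312 m
Therefore the lateral friction head loss = 0.007312 m.


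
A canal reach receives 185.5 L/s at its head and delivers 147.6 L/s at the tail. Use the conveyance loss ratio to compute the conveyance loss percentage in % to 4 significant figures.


Approach: apply the conveyance loss ratio, loss% = ((Q_head - Q_tail)/Q_head)*100.
loss = ((185.5 - 147.6)/185.5)*100 = 20.43 %
Therefore the conveyance loss percentage = 20.43 %.


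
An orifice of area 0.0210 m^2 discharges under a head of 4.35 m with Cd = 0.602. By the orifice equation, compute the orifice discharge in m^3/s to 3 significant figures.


Approach: apply the orifice equation, Q = Cd*A*sqrt(2*g*h).
Q = 0.602 * 0.0210 * sqrt(2*9.81*4.35) = 0.117 m^3/s
Therefore the orifice discharge = 0.117 m^3/s.


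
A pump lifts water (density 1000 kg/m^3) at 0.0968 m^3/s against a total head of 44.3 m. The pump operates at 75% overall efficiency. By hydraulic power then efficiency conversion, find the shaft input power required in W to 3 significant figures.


Approach: apply hydraulic power then efficiency conversion, P = rho*g*Q*H; P_in = P/eta.
Step 1 — hydraulic power (P = rho*g*Q*H):
  P = 1000 * 9.81 * 0.0968 * 44.3 = 42068 W
Step 2 — input power: P_in = P/eta = 42068 / 0.75 = 56100 W
Therefore the shaft input power required = 56100 W.


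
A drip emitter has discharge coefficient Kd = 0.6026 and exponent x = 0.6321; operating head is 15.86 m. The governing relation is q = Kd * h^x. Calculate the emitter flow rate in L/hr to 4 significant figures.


q = 0.6026 * 15.86^0.6321 = 3.457 L/hr
Therefore the emitter flow rate = 3.457 L/hr.


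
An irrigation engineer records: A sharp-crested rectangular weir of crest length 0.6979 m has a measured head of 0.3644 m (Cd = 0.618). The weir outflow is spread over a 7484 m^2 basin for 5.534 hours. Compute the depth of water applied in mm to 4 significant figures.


Approach: apply the rectangular weir equation with a volume-to-depth conversion, Q = (2/3)*Cd*L*sqrt(2g)*H^1.5; d = Q*t/A * 1000.
Step 1 — weir discharge:
  Q = (2/3)*0.618*0.6979*sqrt(2*9.81)*0.3644^1.5 = 0.280161 m^3/s
Step 2 — volume: V = 0.280161 * 5.534*3600 = 5581.48 m^3
Step 3 — depth: d = V/A * 1000 = 5581.48/7484 * 1000 = 745.8 mm
Therefore the depth of water applied = 745.8 mm.


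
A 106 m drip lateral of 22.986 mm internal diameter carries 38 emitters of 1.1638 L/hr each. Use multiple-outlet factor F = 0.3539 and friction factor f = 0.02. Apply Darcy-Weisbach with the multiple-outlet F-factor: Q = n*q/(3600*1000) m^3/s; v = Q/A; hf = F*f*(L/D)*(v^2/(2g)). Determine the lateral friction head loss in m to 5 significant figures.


Q = 38*1.1638/(3600*1000) = 1.228456e-05 m^3/s
A = pi*(22.986e-3/2)^2 = 4.149700e-04 m^2, so v = Q/A = 0.02960348 m/s
hf = 0.3539*0.02*(106/0.022986)*(0.02960348^2/(2*9.81)) = 0.0014579 m
Therefore the lateral friction head loss = 0.0014579 m.


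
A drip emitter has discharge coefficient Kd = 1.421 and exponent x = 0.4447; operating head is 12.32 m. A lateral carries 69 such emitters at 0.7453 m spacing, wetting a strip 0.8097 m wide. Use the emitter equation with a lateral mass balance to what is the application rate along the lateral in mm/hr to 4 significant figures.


Approach: apply the emitter equation with a lateral mass balance, q = Kd*h^x; Q = n*q; rate = Q/(n*spacing*width).
Step 1 — single emitter flow (q = Kd*h^x):
  q = 1.421 * 12.32^0.4447 = 4.34099 L/hr
Step 2 — total lateral flow: Q = 69 * 4.34099 = 299.528 L/hr
Step 3 — wetted area: A = 69 * 0.7453 * 0.8097 = 41.6394 m^2
Step 4 — application rate: Q/A = 299.528/41.6394 = 7.193 mm/hr
Therefore the application rate along the lateral = 7.193 mm/hr.


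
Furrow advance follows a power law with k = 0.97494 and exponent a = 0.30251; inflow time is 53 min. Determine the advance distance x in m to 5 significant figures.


Approach: apply the power-law advance function, x = k*t^a.
x = 0.97494 * 53^0.30251 = 3.2403 m
Therefore the advance distance x = 3.2403 m.


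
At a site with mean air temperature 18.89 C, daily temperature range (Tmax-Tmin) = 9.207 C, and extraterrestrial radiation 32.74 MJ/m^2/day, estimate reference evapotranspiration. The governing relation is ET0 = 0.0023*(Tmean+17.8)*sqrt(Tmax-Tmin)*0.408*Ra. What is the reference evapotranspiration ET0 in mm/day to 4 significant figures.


ET0 = 0.0023*(18.89+17.8)*sqrt(9.207)*0.408*32.74 = 3.420 mm/day
Therefore the reference evapotranspiration ET0 = 3.420 mm/day.


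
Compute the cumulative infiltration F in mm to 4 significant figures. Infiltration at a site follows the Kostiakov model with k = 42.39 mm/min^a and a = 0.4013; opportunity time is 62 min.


Approach: apply the Kostiakov infiltration equation, F = k*t^a.
F = 42.39 * 62^0.4013 = 222.1 mm
Therefore the cumulative infiltration F = 222.1 mm.


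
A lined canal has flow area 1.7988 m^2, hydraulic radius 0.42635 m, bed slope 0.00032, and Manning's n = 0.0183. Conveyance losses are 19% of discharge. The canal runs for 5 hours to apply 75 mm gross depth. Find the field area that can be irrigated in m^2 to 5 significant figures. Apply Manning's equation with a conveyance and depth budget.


Approach: apply Manning's equation with a conveyance and depth budget, Q = (1/n)*A*R^(2/3)*S^(1/2); Q_field = Q*(1-loss); Area = Q_field*t/(d/1000).
Step 1 — canal discharge (Manning's equation):
  Q = (1/0.0183) * 1.7988 * 0.42635^(2/3) * 0.00032^(1/2) = 0.9960572 m^3/s
Step 2 — delivered flow: Q_field = 0.9960572*(1 - 19/100) = 0.8068064 m^3/s
Step 3 — volume delivered: V = 0.8068064 * 5*3600 = 14522.51 m^3
Step 4 — area served: A = V / (depth/1000) = 14522.51 / 0.075 = 193630 m^2
Therefore the field area that can be irrigated = 193630 m^2.


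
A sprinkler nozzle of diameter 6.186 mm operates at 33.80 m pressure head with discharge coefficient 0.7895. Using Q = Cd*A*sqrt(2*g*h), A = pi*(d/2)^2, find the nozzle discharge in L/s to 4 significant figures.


A = pi*(6.186e-3/2)^2 = 3.00545e-05 m^2
Q = 0.7895 * 3.00545e-05 * sqrt(2*9.81*33.80) * 1000 = 0.6110 L/s
Therefore the nozzle discharge = 0.6110 L/s.


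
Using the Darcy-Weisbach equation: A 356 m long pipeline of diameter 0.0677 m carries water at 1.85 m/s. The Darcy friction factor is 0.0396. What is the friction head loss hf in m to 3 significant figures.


Approach: apply the Darcy-Weisbach equation, hf = f*(L/D)*(v^2/(2g)).
hf = 0.0396 * (356/0.0677) * (1.85^2 / (2*9.81))
hf = 36.3 m
Therefore the friction head loss hf = 36.3 m.


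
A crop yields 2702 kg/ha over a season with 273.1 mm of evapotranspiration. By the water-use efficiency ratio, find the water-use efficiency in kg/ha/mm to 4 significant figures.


Approach: apply the water-use efficiency ratio, WUE = yield/ET.
WUE = 2702 / 273.1 = 9.894 kg/ha/mm
Therefore the water-use efficiency = 9.894 kg/ha/mm.


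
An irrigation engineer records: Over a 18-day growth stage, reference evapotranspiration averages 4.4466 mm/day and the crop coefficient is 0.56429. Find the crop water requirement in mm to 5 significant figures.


Approach: apply the crop water requirement relation, CWR = ET0 * Kc * days.
CWR = 4.4466 * 0.56429 * 18 = 45.165 mm
Therefore the crop water requirement = 45.165 mm.


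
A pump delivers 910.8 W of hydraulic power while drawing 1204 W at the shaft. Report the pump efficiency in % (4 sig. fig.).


Approach: apply the efficiency ratio, eta = (P_out/P_in)*100.
eta = (910.8 / 1204) * 100 = 75.65 %
Therefore the pump efficiency = 75.65 %.


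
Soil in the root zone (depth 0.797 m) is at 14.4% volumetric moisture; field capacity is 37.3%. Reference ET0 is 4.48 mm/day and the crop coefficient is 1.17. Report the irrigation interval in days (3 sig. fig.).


Approach: apply soil-water budget scheduling, SMD = (FC-theta)/100*depth*1000; ETc = ET0*Kc; interval = SMD/ETc.
Step 1 — soil moisture deficit:
  SMD = (37.3 - 14.4)/100 * 0.797 * 1000 = 182.51 mm
Step 2 — daily crop ET (ETc = ET0*Kc):
  ETc = 4.48 * 1.17 = 5.2416 mm/day
Step 3 — irrigation interval (SMD/ETc):
  interval = 182.51 / 5.2416 = 34.8 days
Therefore the irrigation interval = 34.8 days.


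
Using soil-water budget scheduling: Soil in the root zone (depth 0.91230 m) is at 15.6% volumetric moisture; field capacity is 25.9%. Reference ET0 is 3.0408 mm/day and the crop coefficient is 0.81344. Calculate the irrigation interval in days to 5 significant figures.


Approach: apply soil-water budget scheduling, SMD = (FC-theta)/100*depth*1000; ETc = ET0*Kc; interval = SMD/ETc.
Step 1 — soil moisture deficit:
  SMD = (25.9 - 15.6)/100 * 0.91230 * 1000 = 93.96690 mm
Step 2 — daily crop ET (ETc = ET0*Kc):
  ETc = 3.0408 * 0.81344 = 2.473508 mm/day
Step 3 — irrigation interval (SMD/ETc):
  interval = 93.96690 / 2.473508 = 37.989 days
Therefore the irrigation interval = 37.989 days.


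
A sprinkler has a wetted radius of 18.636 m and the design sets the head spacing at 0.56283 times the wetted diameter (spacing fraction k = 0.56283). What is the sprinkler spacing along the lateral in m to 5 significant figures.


Approach: apply the sprinkler spacing rule (spacing as a fraction of wetted diameter), S = k*(2*R).
S = 0.56283 * (2 * 18.636) = 20.978 m
Therefore the sprinkler spacing along the lateral = 20.978 m.


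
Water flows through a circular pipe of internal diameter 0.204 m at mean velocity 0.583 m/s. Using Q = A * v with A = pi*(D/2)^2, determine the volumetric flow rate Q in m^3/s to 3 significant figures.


A = pi*(0.204/2)^2 = 0.032685 m^2
Q = 0.032685 * 0.583 = 0.0191 m^3/s
Therefore the volumetric flow rate Q = 0.0191 m^3/s.


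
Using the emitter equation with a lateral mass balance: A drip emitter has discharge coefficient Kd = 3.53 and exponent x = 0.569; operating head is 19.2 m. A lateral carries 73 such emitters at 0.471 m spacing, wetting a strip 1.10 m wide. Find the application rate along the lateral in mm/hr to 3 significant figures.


Approach: apply the emitter equation with a lateral mass balance, q = Kd*h^x; Q = n*q; rate = Q/(n*spacing*width).
Step 1 — single emitter flow (q = Kd*h^x):
  q = 3.53 * 19.2^0.569 = 18.966 L/hr
Step 2 — total lateral flow: Q = 73 * 18.966 = 1384.5 L/hr
Step 3 — wetted area: A = 73 * 0.471 * 1.10 = 37.821 m^2
Step 4 — application rate: Q/A = 1384.5/37.821 = 36.6 mm/hr
Therefore the application rate along the lateral = 36.6 mm/hr.


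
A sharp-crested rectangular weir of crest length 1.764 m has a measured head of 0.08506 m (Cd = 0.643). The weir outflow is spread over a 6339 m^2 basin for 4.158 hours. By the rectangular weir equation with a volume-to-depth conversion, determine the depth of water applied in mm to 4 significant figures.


Approach: apply the rectangular weir equation with a volume-to-depth conversion, Q = (2/3)*Cd*L*sqrt(2g)*H^1.5; d = Q*t/A * 1000.
Step 1 — weir discharge:
  Q = (2/3)*0.643*1.764*sqrt(2*9.81)*0.08506^1.5 = 0.0830914 m^3/s
Step 2 — volume: V = 0.0830914 * 4.158*3600 = 1243.78 m^3
Step 3 — depth: d = V/A * 1000 = 1243.78/6339 * 1000 = 196.2 mm
Therefore the depth of water applied = 196.2 mm.


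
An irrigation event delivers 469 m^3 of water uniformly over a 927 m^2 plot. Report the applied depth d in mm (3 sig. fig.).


Approach: apply depth from volume over area, d = (V/A)*1000.
d = (469 / 927) * 1000 = 506 mm
Therefore the applied depth d = 506 mm.


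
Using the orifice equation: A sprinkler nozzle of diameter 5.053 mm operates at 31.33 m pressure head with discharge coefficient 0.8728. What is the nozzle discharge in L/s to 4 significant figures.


Approach: apply the orifice equation, Q = Cd*A*sqrt(2*g*h), A = pi*(d/2)^2.
A = pi*(5.053e-3/2)^2 = 2.00534e-05 m^2
Q = 0.8728 * 2.00534e-05 * sqrt(2*9.81*31.33) * 1000 = 0.4339 L/s
Therefore the nozzle discharge = 0.4339 L/s.


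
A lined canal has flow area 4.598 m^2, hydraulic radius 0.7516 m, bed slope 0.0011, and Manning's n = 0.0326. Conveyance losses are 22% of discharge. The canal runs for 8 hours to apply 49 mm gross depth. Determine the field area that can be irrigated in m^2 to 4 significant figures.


Approach: apply Manning's equation with a conveyance and depth budget, Q = (1/n)*A*R^(2/3)*S^(1/2); Q_field = Q*(1-loss); Area = Q_field*t/(d/1000).
Step 1 — canal discharge (Manning's equation):
  Q = (1/0.0326) * 4.598 * 0.7516^(2/3) * 0.0011^(1/2) = 3.86698 m^3/s
Step 2 — delivered flow: Q_field = 3.86698*(1 - 22/100) = 3.01625 m^3/s
Step 3 — volume delivered: V = 3.01625 * 8*3600 = 86867.9 m^3
Step 4 — area served: A = V / (depth/1000) = 86867.9 / 0.049 = 1773000 m^2
Therefore the field area that can be irrigated = 1773000 m^2.


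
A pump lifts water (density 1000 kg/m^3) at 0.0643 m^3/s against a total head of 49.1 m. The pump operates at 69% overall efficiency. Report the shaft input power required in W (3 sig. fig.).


Approach: apply hydraulic power then efficiency conversion, P = rho*g*Q*H; P_in = P/eta.
Step 1 — hydraulic power (P = rho*g*Q*H):
  P = 1000 * 9.81 * 0.0643 * 49.1 = 30971 W
Step 2 — input power: P_in = P/eta = 30971 / 0.69 = 44900 W
Therefore the shaft input power required = 44900 W.


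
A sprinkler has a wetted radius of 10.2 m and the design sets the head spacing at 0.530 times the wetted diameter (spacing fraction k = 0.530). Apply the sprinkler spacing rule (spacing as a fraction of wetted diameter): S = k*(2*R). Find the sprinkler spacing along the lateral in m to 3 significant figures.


S = 0.530 * (2 * 10.2) = 10.8 m
Therefore the sprinkler spacing along the lateral = 10.8 m.


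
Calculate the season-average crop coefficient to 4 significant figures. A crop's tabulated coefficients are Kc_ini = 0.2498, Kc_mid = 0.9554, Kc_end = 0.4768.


Approach: apply a simple seasonal average, Kc_avg = (Kc_ini + Kc_mid + Kc_end)/3.
Kc_avg = (0.2498 + 0.9554 + 0.4768)/3 = 0.5607
Therefore the season-average crop coefficient = 0.5607.


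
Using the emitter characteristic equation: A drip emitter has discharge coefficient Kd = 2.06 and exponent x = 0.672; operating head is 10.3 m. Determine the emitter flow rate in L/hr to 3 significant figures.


Approach: apply the emitter characteristic equation, q = Kd * h^x.
q = 2.06 * 10.3^0.672 = 9.87 L/hr
Therefore the emitter flow rate = 9.87 L/hr.


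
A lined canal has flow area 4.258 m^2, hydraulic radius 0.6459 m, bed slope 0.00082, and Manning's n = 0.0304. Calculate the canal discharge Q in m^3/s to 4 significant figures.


Approach: apply Manning's equation, Q = (1/n)*A*R^(2/3)*S^(1/2).
Q = (1/0.0304) * 4.258 * 0.6459^(2/3) * 0.00082^(1/2) = 2.997 m^3/s
Therefore the canal discharge Q = 2.997 m^3/s.


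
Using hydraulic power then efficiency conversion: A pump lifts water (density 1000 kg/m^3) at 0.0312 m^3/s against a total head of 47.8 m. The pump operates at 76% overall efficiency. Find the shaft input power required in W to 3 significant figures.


Approach: apply hydraulic power then efficiency conversion, P = rho*g*Q*H; P_in = P/eta.
Step 1 — hydraulic power (P = rho*g*Q*H):
  P = 1000 * 9.81 * 0.0312 * 47.8 = 14630 W
Step 2 — input power: P_in = P/eta = 14630 / 0.76 = 19300 W
Therefore the shaft input power required = 19300 W.


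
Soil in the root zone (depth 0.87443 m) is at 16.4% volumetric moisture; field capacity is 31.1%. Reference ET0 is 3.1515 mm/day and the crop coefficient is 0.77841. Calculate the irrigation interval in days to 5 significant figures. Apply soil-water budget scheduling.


Approach: apply soil-water budget scheduling, SMD = (FC-theta)/100*depth*1000; ETc = ET0*Kc; interval = SMD/ETc.
Step 1 — soil moisture deficit:
  SMD = (31.1 - 16.4)/100 * 0.87443 * 1000 = 128.5412 mm
Step 2 — daily crop ET (ETc = ET0*Kc):
  ETc = 3.1515 * 0.77841 = 2.453159 mm/day
Step 3 — irrigation interval (SMD/ETc):
  interval = 128.5412 / 2.453159 = 52.398 days
Therefore the irrigation interval = 52.398 days.


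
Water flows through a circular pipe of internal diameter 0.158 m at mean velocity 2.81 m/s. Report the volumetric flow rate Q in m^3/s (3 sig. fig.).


Approach: apply the continuity equation for pipe flow, Q = A * v with A = pi*(D/2)^2.
A = pi*(0.158/2)^2 = 0.019607 m^2
Q = 0.019607 * 2.81 = 0.0551 m^3/s
Therefore the volumetric flow rate Q = 0.0551 m^3/s.


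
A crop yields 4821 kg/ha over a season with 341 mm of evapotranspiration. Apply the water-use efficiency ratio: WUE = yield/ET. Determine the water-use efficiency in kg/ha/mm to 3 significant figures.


WUE = 4821 / 341 = 14.1 kg/ha/mm
Therefore the water-use efficiency = 14.1 kg/ha/mm.


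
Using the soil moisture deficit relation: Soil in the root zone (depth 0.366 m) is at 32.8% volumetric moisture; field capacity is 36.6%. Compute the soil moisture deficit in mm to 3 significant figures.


Approach: apply the soil moisture deficit relation, SMD = (FC - theta)/100 * depth * 1000.
SMD = (36.6 - 32.8)/100 * 0.366 * 1000 = 13.9 mm
Therefore the soil moisture deficit = 13.9 mm.


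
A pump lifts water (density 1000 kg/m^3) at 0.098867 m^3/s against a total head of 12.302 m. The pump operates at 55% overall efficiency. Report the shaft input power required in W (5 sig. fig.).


Approach: apply hydraulic power then efficiency conversion, P = rho*g*Q*H; P_in = P/eta.
Step 1 — hydraulic power (P = rho*g*Q*H):
  P = 1000 * 9.81 * 0.098867 * 12.302 = 11931.53 W
Step 2 — input power: P_in = P/eta = 11931.53 / 0.55 = 21694 W
Therefore the shaft input power required = 21694 W.


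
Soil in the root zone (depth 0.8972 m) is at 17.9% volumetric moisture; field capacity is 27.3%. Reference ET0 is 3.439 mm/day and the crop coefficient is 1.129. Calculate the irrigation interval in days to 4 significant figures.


Approach: apply soil-water budget scheduling, SMD = (FC-theta)/100*depth*1000; ETc = ET0*Kc; interval = SMD/ETc.
Step 1 — soil moisture deficit:
  SMD = (27.3 - 17.9)/100 * 0.8972 * 1000 = 84.3368 mm
Step 2 — daily crop ET (ETc = ET0*Kc):
  ETc = 3.439 * 1.129 = 3.88263 mm/day
Step 3 — irrigation interval (SMD/ETc):
  interval = 84.3368 / 3.88263 = 21.72 days
Therefore the irrigation interval = 21.72 days.


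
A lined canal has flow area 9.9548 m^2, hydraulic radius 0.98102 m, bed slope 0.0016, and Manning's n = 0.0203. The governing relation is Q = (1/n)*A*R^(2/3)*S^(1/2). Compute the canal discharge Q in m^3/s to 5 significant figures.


Q = (1/0.0203) * 9.9548 * 0.98102^(2/3) * 0.0016^(1/2) = 19.366 m^3/s
Therefore the canal discharge Q = 19.366 m^3/s.


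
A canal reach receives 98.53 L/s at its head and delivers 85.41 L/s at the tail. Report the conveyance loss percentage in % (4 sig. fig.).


Approach: apply the conveyance loss ratio, loss% = ((Q_head - Q_tail)/Q_head)*100.
loss = ((98.53 - 85.41)/98.53)*100 = 13.32 %
Therefore the conveyance loss percentage = 13.32 %.


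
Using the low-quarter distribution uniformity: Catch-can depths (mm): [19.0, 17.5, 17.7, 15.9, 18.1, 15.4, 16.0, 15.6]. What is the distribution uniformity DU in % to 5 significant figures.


Approach: apply the low-quarter distribution uniformity, DU = (mean of lowest quarter of readings / overall mean)*100.
sorted lowest 2 of 8: [15.4, 15.6] -> mean = 15.50000 mm
overall mean = 16.90000 mm
DU = (15.50000/16.90000)*100 = 91.716 %
Therefore the distribution uniformity DU = 91.716 %.


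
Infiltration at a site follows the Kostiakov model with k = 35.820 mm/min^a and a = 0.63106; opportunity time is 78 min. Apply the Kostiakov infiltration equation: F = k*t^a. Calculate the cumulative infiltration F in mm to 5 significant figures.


F = 35.820 * 78^0.63106 = 559.95 mm
Therefore the cumulative infiltration F = 559.95 mm.


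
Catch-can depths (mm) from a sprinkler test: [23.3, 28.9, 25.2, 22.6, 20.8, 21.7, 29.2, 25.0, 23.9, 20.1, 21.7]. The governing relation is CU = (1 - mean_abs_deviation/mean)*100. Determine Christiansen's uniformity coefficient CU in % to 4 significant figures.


mean = 23.8545 mm
mean |d_i - mean| = 2.35041 mm
CU = (1 - 2.35041/23.8545)*100 = 90.15 %
Therefore Christiansen's uniformity coefficient CU = 90.15 %.


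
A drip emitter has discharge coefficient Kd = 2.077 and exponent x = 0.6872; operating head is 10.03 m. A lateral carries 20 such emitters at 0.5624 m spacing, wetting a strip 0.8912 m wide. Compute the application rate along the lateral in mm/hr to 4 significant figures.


Approach: apply the emitter equation with a lateral mass balance, q = Kd*h^x; Q = n*q; rate = Q/(n*spacing*width).
Step 1 — single emitter flow (q = Kd*h^x):
  q = 2.077 * 10.03^0.6872 = 10.1282 L/hr
Step 2 — total lateral flow: Q = 20 * 10.1282 = 202.563 L/hr
Step 3 — wetted area: A = 20 * 0.5624 * 0.8912 = 10.0242 m^2
Step 4 — application rate: Q/A = 202.563/10.0242 = 20.21 mm/hr
Therefore the application rate along the lateral = 20.21 mm/hr.


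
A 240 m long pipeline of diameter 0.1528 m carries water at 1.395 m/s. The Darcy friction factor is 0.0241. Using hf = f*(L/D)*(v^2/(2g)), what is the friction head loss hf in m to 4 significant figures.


hf = 0.0241 * (240/0.1528) * (1.395^2 / (2*9.81))
hf = 3.755 m
Therefore the friction head loss hf = 3.755 m.


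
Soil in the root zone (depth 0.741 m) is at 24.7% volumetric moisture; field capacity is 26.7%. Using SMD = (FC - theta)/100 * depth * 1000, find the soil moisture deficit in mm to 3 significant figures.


SMD = (26.7 - 24.7)/100 * 0.741 * 1000 = 14.8 mm
Therefore the soil moisture deficit = 14.8 mm.


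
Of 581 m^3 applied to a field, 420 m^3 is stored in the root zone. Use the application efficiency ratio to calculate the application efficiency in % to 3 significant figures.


Approach: apply the application efficiency ratio, Ea = (stored/applied)*100.
Ea = (420/581)*100 = 72.3 %
Therefore the application efficiency = 72.3 %.


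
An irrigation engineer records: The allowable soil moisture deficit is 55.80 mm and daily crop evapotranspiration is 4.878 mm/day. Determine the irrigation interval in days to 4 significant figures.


Approach: apply the irrigation interval relation, interval = SMD / ETc.
interval = 55.80 / 4.878 = 11.44 days
Therefore the irrigation interval = 11.44 days.


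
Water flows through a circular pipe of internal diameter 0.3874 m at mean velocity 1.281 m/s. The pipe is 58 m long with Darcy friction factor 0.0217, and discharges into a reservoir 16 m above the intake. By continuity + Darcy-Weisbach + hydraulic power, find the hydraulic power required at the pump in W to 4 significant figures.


Approach: apply continuity + Darcy-Weisbach + hydraulic power, Q = A*v; hf = f*(L/D)*(v^2/(2g)); H = static + hf; P = rho*g*Q*H.
Step 1 — flow rate (continuity, Q = A*v):
  A = pi*(0.3874/2)^2 = 0.117872 m^2
  Q = 0.117872 * 1.281 = 0.150993 m^3/s
Step 2 — friction head loss (Darcy-Weisbach):
  hf = 0.0217 * (58/0.3874) * (1.281^2 / (2*9.81))
  hf = 0.271724 m
Step 3 — total head: H = 16 + 0.271724 = 16.2717 m
Step 4 — hydraulic power (P = rho*g*Q*H):
  P = 1000 * 9.81 * 0.150993 * 16.2717 = 24100 W
Therefore the hydraulic power required at the pump = 24100 W.


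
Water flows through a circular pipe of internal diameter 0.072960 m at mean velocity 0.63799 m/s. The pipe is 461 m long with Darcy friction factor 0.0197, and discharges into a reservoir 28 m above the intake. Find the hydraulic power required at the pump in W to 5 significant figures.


Approach: apply continuity + Darcy-Weisbach + hydraulic power, Q = A*v; hf = f*(L/D)*(v^2/(2g)); H = static + hf; P = rho*g*Q*H.
Step 1 — flow rate (continuity, Q = A*v):
  A = pi*(0.072960/2)^2 = 0.004180801 m^2
  Q = 0.004180801 * 0.63799 = 0.002667309 m^3/s
Step 2 — friction head loss (Darcy-Weisbach):
  hf = 0.0197 * (461/0.072960) * (0.63799^2 / (2*9.81))
  hf = 2.582326 m
Step 3 — total head: H = 28 + 2.582326 = 30.58233 m
Step 4 — hydraulic power (P = rho*g*Q*H):
  P = 1000 * 9.81 * 0.002667309 * 30.58233 = 800.23 W
Therefore the hydraulic power required at the pump = 800.23 W.


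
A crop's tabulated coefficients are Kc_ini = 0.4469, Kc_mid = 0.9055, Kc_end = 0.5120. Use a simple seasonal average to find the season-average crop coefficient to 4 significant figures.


Approach: apply a simple seasonal average, Kc_avg = (Kc_ini + Kc_mid + Kc_end)/3.
Kc_avg = (0.4469 + 0.9055 + 0.5120)/3 = 0.6215
Therefore the season-average crop coefficient = 0.6215.


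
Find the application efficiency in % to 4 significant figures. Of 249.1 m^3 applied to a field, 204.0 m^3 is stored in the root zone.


Approach: apply the application efficiency ratio, Ea = (stored/applied)*100.
Ea = (204.0/249.1)*100 = 81.89 %
Therefore the application efficiency = 81.89 %.


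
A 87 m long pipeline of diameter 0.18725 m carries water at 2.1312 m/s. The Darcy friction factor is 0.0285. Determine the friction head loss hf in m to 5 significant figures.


Approach: apply the Darcy-Weisbach equation, hf = f*(L/D)*(v^2/(2g)).
hf = 0.0285 * (87/0.18725) * (2.1312^2 / (2*9.81))
hf = 3.0654 m
Therefore the friction head loss hf = 3.0654 m.


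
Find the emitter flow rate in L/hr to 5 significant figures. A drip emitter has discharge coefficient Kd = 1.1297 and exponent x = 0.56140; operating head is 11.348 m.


Approach: apply the emitter characteristic equation, q = Kd * h^x.
q = 1.1297 * 11.348^0.56140 = 4.4177 L/hr
Therefore the emitter flow rate = 4.4177 L/hr.
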